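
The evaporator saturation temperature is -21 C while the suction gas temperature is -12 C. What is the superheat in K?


Superheat = T_suction - T_evap
Superheat = -12 - (-21)
Superheat = 9 K

9


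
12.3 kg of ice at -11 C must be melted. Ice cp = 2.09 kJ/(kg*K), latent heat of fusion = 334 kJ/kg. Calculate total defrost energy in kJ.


Sensible heat = cp * dT = 2.09 * 11 = 22.99 kJ/kg
Total per kg = 22.99 + 334 = 356.99 kJ/kg
Q = m * total = 12.3 * 356.99
Q = 4391.0 kJ

4391.0


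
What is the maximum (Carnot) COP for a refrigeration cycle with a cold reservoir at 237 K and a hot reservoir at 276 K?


dT = 276 - 237 = 39 K
COP_carnot = T_cold / dT = 237 / 39
COP_carnot = 6.077

6.077


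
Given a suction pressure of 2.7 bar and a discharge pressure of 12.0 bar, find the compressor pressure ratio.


PR = P_high / P_low
PR = 12.0 / 2.7
PR = 4.444

4.444


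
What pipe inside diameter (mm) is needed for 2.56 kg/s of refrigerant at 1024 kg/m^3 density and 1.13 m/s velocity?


A = m_dot / (rho * v) = 2.56 / (1024 * 1.13) = 0.002212389381 m^2
d = sqrt(4*A/pi) * 1000
d = 53.1 mm

53.1


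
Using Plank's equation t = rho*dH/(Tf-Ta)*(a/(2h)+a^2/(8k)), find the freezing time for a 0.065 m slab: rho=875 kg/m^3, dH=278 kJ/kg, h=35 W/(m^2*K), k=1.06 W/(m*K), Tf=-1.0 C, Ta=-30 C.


dT = -1.0 - (-30) = 29.0 K
term1 = a/(2h) = 0.065/(2*35) = 0.0009285714286
term2 = a^2/(8k) = 0.065^2/(8*1.06) = 0.0004982311321
t = rho*dH*1000/dT * (term1 + term2)
t = 875*278*1000/29.0 * (0.0009285714286 + 0.0004982311321)
t = 11968 s

11968


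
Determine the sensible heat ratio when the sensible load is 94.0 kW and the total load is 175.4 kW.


SHR = Q_sensible / Q_total
SHR = 94.0 / 175.4
SHR = 0.536

0.536


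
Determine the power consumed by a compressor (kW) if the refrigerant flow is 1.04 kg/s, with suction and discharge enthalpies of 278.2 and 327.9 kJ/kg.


dh = 327.9 - 278.2 = 49.7 kJ/kg
W = m_dot * dh = 1.04 * 49.7 = 51.69 kW

51.69


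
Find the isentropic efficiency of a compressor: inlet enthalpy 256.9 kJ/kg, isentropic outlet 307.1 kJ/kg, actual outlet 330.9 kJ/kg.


dh_ideal = 307.1 - 256.9 = 50.2 kJ/kg
dh_actual = 330.9 - 256.9 = 74.0 kJ/kg
eta_s = dh_ideal / dh_actual = 50.2 / 74.0
eta_s = 0.6784

0.6784


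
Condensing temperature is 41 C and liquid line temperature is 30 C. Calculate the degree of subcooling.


Subcooling = T_cond - T_liquid
Subcooling = 41 - 30
Subcooling = 11 K

11


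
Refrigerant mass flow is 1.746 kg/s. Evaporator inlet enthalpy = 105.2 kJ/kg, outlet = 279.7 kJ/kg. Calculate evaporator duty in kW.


dh = 279.7 - 105.2 = 174.5 kJ/kg
Q_evap = m_dot * dh = 1.746 * 174.5
Q_evap = 304.68 kW

304.68


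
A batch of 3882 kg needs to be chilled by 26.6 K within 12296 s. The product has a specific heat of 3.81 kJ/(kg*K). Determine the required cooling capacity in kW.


Q = m * cp * dT / t
Q = 3882 * 3.81 * 26.6 / 12296
Q = 31.996 kW

31.996


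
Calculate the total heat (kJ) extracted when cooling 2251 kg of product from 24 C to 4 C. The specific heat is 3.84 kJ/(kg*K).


dT = 24 - (4) = 20 K
Q = m * cp * dT = 2251 * 3.84 * 20
Q = 172877 kJ

172877


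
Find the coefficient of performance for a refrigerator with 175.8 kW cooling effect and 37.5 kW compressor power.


COP = Q_evap / W
COP = 175.8 / 37.5
COP = 4.688

4.688


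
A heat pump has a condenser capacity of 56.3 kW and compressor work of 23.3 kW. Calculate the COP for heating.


COP_hp = Q_cond / W
COP_hp = 56.3 / 23.3
COP_hp = 2.416

2.416


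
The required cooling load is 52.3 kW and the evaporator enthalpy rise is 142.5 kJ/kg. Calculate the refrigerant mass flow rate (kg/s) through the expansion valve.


m_dot = Q / dh
m_dot = 52.3 / 142.5
m_dot = 0.367 kg/s

0.367


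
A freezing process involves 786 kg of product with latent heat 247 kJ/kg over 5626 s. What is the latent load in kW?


Q_lat = m * h_fg / t
Q_lat = 786 * 247 / 5626
Q_lat = 34.51 kW

34.51


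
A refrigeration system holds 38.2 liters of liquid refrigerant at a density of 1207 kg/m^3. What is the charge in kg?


Charge = V * rho / 1000
Charge = 38.2 * 1207 / 1000
Charge = 46.11 kg

46.11


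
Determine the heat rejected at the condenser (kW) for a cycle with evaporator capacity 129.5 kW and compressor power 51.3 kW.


Q_cond = Q_evap + W
Q_cond = 129.5 + 51.3
Q_cond = 180.8 kW

180.8


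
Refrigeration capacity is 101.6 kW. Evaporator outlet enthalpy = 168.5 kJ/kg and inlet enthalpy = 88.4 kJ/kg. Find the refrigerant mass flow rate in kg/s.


dh = 168.5 - 88.4 = 80.1 kJ/kg
m_dot = Q / dh = 101.6 / 80.1 = 1.2684 kg/s

1.2684


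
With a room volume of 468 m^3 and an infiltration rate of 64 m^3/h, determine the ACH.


ACH = flow / volume
ACH = 64 / 468
ACH = 0.137

0.137


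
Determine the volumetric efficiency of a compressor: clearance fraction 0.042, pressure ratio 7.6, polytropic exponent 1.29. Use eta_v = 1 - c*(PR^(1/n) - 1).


PR^(1/n) = 7.6^(1/1.29) = 4.81727273
eta_v = 1 - 0.042 * (4.81727273 - 1)
eta_v = 0.8397

0.8397


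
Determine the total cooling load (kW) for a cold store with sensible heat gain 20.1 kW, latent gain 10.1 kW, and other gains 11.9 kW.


Q_total = Q_s + Q_l + Q_misc
Q_total = 20.1 + 10.1 + 11.9
Q_total = 42.1 kW

42.1


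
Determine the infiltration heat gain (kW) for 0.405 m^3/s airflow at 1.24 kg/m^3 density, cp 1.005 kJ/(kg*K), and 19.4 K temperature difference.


Q = V_dot * rho * cp * dT
Q = 0.405 * 1.24 * 1.005 * 19.4
Q = 9.791 kW

9.791


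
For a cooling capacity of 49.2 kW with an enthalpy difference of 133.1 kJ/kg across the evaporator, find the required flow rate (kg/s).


m_dot = Q / dh
m_dot = 49.2 / 133.1
m_dot = 0.3696 kg/s

0.3696


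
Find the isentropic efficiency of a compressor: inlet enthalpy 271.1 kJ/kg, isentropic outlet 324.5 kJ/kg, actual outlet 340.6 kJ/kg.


dh_ideal = 324.5 - 271.1 = 53.4 kJ/kg
dh_actual = 340.6 - 271.1 = 69.5 kJ/kg
eta_s = dh_ideal / dh_actual = 53.4 / 69.5
eta_s = 0.7683

0.7683


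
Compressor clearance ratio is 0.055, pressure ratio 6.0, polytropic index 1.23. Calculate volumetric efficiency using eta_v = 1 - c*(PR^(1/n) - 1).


PR^(1/n) = 6.0^(1/1.23) = 4.29183773
eta_v = 1 - 0.055 * (4.29183773 - 1)
eta_v = 0.8189

0.8189


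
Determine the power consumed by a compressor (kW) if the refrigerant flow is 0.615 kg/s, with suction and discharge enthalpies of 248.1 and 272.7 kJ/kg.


dh = 272.7 - 248.1 = 24.6 kJ/kg
W = m_dot * dh = 0.615 * 24.6 = 15.13 kW

15.13


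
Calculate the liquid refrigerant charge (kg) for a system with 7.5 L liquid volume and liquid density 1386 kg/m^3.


Charge = V * rho / 1000
Charge = 7.5 * 1386 / 1000
Charge = 10.4 kg

10.4


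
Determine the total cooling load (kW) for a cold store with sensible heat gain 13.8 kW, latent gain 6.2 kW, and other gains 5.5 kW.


Q_total = Q_s + Q_l + Q_misc
Q_total = 13.8 + 6.2 + 5.5
Q_total = 25.5 kW

25.5


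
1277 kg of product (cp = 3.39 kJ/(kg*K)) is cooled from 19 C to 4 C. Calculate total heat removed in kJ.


dT = 19 - (4) = 15 K
Q = m * cp * dT = 1277 * 3.39 * 15
Q = 64935 kJ

64935


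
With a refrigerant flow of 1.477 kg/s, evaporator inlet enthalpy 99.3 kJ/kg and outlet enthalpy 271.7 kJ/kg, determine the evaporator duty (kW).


dh = 271.7 - 99.3 = 172.4 kJ/kg
Q_evap = m_dot * dh = 1.477 * 172.4
Q_evap = 254.63 kW

254.63


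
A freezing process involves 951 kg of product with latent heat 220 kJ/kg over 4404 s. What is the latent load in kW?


Q_lat = m * h_fg / t
Q_lat = 951 * 220 / 4404
Q_lat = 47.51 kW

47.51


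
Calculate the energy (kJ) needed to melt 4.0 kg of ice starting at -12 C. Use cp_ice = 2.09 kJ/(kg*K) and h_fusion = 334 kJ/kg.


Sensible heat = cp * dT = 2.09 * 12 = 25.08 kJ/kg
Total per kg = 25.08 + 334 = 359.08 kJ/kg
Q = m * total = 4.0 * 359.08
Q = 1436.3 kJ

1436.3


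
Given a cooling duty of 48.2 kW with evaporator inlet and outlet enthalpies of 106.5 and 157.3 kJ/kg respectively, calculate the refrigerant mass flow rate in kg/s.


dh = 157.3 - 106.5 = 50.8 kJ/kg
m_dot = Q / dh = 48.2 / 50.8 = 0.9488 kg/s

0.9488


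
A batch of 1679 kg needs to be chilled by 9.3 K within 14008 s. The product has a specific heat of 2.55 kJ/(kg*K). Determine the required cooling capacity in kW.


Q = m * cp * dT / t
Q = 1679 * 2.55 * 9.3 / 14008
Q = 2.842 kW

2.842


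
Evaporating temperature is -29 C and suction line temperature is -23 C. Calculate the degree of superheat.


Superheat = T_suction - T_evap
Superheat = -23 - (-29)
Superheat = 6 K

6


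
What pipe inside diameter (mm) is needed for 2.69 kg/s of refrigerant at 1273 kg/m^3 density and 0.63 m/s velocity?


A = m_dot / (rho * v) = 2.69 / (1273 * 0.63) = 0.003354156536 m^2
d = sqrt(4*A/pi) * 1000
d = 65.4 mm

65.4


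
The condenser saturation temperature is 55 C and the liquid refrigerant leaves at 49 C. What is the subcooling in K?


Subcooling = T_cond - T_liquid
Subcooling = 55 - 49
Subcooling = 6 K

6


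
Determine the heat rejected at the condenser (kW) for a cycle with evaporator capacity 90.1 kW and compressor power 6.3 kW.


Q_cond = Q_evap + W
Q_cond = 90.1 + 6.3
Q_cond = 96.4 kW

96.4


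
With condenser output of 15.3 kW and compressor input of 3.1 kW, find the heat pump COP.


COP_hp = Q_cond / W
COP_hp = 15.3 / 3.1
COP_hp = 4.935

4.935


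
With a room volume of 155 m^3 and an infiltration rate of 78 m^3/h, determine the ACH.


ACH = flow / volume
ACH = 78 / 155
ACH = 0.503

0.503


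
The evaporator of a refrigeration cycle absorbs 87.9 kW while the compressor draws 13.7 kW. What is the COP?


COP = Q_evap / W
COP = 87.9 / 13.7
COP = 6.416

6.416


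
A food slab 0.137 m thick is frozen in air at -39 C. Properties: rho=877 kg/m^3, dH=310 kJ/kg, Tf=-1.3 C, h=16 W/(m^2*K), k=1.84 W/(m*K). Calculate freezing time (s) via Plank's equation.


dT = -1.3 - (-39) = 37.7 K
term1 = a/(2h) = 0.137/(2*16) = 0.00428125
term2 = a^2/(8k) = 0.137^2/(8*1.84) = 0.001275067935
t = rho*dH*1000/dT * (term1 + term2)
t = 877*310*1000/37.7 * (0.00428125 + 0.001275067935)
t = 40069 s

40069


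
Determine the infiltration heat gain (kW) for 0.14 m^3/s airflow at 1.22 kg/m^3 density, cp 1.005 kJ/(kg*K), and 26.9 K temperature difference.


Q = V_dot * rho * cp * dT
Q = 0.14 * 1.22 * 1.005 * 26.9
Q = 4.617 kW

4.617


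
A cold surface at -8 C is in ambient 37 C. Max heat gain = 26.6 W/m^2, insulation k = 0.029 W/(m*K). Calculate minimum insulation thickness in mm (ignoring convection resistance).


dT = 37 - (-8) = 45 K
thickness = k * dT / q_max * 1000
thickness = 0.029 * 45 / 26.6 * 1000
thickness = 49.1 mm

49.1


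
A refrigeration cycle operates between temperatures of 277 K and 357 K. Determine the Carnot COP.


dT = 357 - 277 = 80 K
COP_carnot = T_cold / dT = 277 / 80
COP_carnot = 3.463

3.463


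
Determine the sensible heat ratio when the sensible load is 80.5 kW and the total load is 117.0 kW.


SHR = Q_sensible / Q_total
SHR = 80.5 / 117.0
SHR = 0.688

0.688


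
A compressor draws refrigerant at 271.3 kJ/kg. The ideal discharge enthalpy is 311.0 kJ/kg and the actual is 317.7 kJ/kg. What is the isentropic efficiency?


dh_ideal = 311.0 - 271.3 = 39.7 kJ/kg
dh_actual = 317.7 - 271.3 = 46.4 kJ/kg
eta_s = dh_ideal / dh_actual = 39.7 / 46.4
eta_s = 0.8556

0.8556


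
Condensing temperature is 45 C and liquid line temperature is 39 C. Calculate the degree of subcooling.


Subcooling = T_cond - T_liquid
Subcooling = 45 - 39
Subcooling = 6 K

6


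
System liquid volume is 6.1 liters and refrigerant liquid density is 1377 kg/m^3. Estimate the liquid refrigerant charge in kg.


Charge = V * rho / 1000
Charge = 6.1 * 1377 / 1000
Charge = 8.4 kg

8.4


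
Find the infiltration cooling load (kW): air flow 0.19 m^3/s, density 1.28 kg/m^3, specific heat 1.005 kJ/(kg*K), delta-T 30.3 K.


Q = V_dot * rho * cp * dT
Q = 0.19 * 1.28 * 1.005 * 30.3
Q = 7.406 kW

7.406


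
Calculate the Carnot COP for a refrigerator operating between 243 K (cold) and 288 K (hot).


dT = 288 - 243 = 45 K
COP_carnot = T_cold / dT = 243 / 45
COP_carnot = 5.4

5.4


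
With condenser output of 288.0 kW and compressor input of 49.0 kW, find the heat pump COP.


COP_hp = Q_cond / W
COP_hp = 288.0 / 49.0
COP_hp = 5.878

5.878


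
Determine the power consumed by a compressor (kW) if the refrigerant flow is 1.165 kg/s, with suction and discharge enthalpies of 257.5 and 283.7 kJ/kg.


dh = 283.7 - 257.5 = 26.2 kJ/kg
W = m_dot * dh = 1.165 * 26.2 = 30.52 kW

30.52


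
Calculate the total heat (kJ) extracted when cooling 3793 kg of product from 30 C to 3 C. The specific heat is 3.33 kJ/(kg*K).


dT = 30 - (3) = 27 K
Q = m * cp * dT = 3793 * 3.33 * 27
Q = 341029 kJ

341029


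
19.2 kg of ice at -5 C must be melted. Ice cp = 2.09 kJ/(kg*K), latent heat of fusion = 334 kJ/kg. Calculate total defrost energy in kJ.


Sensible heat = cp * dT = 2.09 * 5 = 10.45 kJ/kg
Total per kg = 10.45 + 334 = 344.45 kJ/kg
Q = m * total = 19.2 * 344.45
Q = 6613.4 kJ

6613.4


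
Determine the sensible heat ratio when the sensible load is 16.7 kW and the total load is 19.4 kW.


SHR = Q_sensible / Q_total
SHR = 16.7 / 19.4
SHR = 0.861

0.861


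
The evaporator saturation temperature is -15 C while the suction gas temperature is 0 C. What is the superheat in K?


Superheat = T_suction - T_evap
Superheat = 0 - (-15)
Superheat = 15 K

15


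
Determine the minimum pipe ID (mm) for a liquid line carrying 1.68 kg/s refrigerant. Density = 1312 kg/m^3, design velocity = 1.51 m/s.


A = m_dot / (rho * v) = 1.68 / (1312 * 1.51) = 0.0008480051688 m^2
d = sqrt(4*A/pi) * 1000
d = 32.9 mm

32.9


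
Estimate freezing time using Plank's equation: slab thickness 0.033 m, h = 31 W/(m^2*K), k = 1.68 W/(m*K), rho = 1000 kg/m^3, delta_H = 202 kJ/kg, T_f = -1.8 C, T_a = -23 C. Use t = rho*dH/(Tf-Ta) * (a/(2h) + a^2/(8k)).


dT = -1.8 - (-23) = 21.2 K
term1 = a/(2h) = 0.033/(2*31) = 0.0005322580645
term2 = a^2/(8k) = 0.033^2/(8*1.68) = 0.00008102678571
t = rho*dH*1000/dT * (term1 + term2)
t = 1000*202*1000/21.2 * (0.0005322580645 + 0.00008102678571)
t = 5844 s

5844


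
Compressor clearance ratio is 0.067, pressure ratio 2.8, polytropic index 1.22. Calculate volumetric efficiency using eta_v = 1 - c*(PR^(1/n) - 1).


PR^(1/n) = 2.8^(1/1.22) = 2.32553552
eta_v = 1 - 0.067 * (2.32553552 - 1)
eta_v = 0.9112

0.9112


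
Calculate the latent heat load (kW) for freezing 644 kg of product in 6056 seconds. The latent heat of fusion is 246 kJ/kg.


Q_lat = m * h_fg / t
Q_lat = 644 * 246 / 6056
Q_lat = 26.16 kW

26.16


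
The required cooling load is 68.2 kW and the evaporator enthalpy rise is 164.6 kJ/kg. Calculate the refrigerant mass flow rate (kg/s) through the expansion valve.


m_dot = Q / dh
m_dot = 68.2 / 164.6
m_dot = 0.4143 kg/s

0.4143


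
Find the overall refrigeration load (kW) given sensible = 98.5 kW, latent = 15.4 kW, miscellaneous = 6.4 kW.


Q_total = Q_s + Q_l + Q_misc
Q_total = 98.5 + 15.4 + 6.4
Q_total = 120.3 kW

120.3


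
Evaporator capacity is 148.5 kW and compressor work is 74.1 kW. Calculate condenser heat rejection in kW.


Q_cond = Q_evap + W
Q_cond = 148.5 + 74.1
Q_cond = 222.6 kW

222.6


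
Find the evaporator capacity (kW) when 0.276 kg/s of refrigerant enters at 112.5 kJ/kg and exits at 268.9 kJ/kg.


dh = 268.9 - 112.5 = 156.4 kJ/kg
Q_evap = m_dot * dh = 0.276 * 156.4
Q_evap = 43.17 kW

43.17


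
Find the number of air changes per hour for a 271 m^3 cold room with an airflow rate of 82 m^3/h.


ACH = flow / volume
ACH = 82 / 271
ACH = 0.303

0.303


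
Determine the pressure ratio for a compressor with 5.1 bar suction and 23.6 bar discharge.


PR = P_high / P_low
PR = 23.6 / 5.1
PR = 4.627

4.627


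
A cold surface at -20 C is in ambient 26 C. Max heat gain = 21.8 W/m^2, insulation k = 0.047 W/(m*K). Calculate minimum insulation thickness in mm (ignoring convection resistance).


dT = 26 - (-20) = 46 K
thickness = k * dT / q_max * 1000
thickness = 0.047 * 46 / 21.8 * 1000
thickness = 99.2 mm

99.2


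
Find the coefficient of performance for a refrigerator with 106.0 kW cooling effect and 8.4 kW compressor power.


COP = Q_evap / W
COP = 106.0 / 8.4
COP = 12.619

12.619


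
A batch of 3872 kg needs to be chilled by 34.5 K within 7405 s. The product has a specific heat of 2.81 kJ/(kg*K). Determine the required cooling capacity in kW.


Q = m * cp * dT / t
Q = 3872 * 2.81 * 34.5 / 7405
Q = 50.692 kW

50.692


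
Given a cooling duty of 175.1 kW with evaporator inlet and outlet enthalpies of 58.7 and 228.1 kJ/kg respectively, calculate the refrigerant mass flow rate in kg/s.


dh = 228.1 - 58.7 = 169.4 kJ/kg
m_dot = Q / dh = 175.1 / 169.4 = 1.0336 kg/s

1.0336


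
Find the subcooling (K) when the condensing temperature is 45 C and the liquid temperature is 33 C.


Subcooling = T_cond - T_liquid
Subcooling = 45 - 33
Subcooling = 12 K

12


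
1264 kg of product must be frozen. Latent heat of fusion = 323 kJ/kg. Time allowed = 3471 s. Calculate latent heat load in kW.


Q_lat = m * h_fg / t
Q_lat = 1264 * 323 / 3471
Q_lat = 117.62 kW

117.62


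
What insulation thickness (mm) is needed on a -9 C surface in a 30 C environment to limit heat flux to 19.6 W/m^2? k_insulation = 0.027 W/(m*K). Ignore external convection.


dT = 30 - (-9) = 39 K
thickness = k * dT / q_max * 1000
thickness = 0.027 * 39 / 19.6 * 1000
thickness = 53.7 mm

53.7


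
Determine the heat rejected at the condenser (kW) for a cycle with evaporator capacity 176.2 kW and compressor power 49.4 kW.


Q_cond = Q_evap + W
Q_cond = 176.2 + 49.4
Q_cond = 225.6 kW

225.6


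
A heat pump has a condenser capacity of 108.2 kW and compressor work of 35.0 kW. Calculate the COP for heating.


COP_hp = Q_cond / W
COP_hp = 108.2 / 35.0
COP_hp = 3.091

3.091


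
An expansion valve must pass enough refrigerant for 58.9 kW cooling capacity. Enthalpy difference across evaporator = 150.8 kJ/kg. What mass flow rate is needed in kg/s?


m_dot = Q / dh
m_dot = 58.9 / 150.8
m_dot = 0.3906 kg/s

0.3906


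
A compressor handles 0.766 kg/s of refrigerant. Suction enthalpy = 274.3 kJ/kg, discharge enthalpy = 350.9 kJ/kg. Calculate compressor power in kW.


dh = 350.9 - 274.3 = 76.6 kJ/kg
W = m_dot * dh = 0.766 * 76.6 = 58.68 kW

58.68


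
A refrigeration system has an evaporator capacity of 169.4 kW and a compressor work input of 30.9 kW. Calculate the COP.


COP = Q_evap / W
COP = 169.4 / 30.9
COP = 5.482

5.482


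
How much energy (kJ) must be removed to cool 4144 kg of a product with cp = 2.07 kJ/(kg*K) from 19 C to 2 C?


dT = 19 - (2) = 17 K
Q = m * cp * dT = 4144 * 2.07 * 17
Q = 145827 kJ

145827


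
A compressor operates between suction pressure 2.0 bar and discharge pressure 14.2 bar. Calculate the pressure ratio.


PR = P_high / P_low
PR = 14.2 / 2.0
PR = 7.1

7.1


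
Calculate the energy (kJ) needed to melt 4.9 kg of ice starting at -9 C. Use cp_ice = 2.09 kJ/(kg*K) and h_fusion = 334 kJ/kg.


Sensible heat = cp * dT = 2.09 * 9 = 18.81 kJ/kg
Total per kg = 18.81 + 334 = 352.81 kJ/kg
Q = m * total = 4.9 * 352.81
Q = 1728.8 kJ

1728.8


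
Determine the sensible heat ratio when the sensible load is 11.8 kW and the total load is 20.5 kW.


SHR = Q_sensible / Q_total
SHR = 11.8 / 20.5
SHR = 0.576

0.576


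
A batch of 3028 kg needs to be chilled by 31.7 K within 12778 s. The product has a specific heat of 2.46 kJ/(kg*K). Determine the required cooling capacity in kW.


Q = m * cp * dT / t
Q = 3028 * 2.46 * 31.7 / 12778
Q = 18.479 kW

18.479


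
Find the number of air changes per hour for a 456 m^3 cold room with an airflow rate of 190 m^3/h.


ACH = flow / volume
ACH = 190 / 456
ACH = 0.417

0.417


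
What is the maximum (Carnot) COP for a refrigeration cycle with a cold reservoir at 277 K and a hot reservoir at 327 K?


dT = 327 - 277 = 50 K
COP_carnot = T_cold / dT = 277 / 50
COP_carnot = 5.54

5.54


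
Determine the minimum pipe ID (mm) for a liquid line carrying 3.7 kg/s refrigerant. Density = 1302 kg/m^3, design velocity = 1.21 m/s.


A = m_dot / (rho * v) = 3.7 / (1302 * 1.21) = 0.002348580061 m^2
d = sqrt(4*A/pi) * 1000
d = 54.7 mm

54.7


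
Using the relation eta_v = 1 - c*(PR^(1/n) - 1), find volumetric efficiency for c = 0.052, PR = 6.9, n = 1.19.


PR^(1/n) = 6.9^(1/1.19) = 5.06891726
eta_v = 1 - 0.052 * (5.06891726 - 1)
eta_v = 0.7884

0.7884


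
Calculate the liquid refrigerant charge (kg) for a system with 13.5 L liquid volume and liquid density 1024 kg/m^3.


Charge = V * rho / 1000
Charge = 13.5 * 1024 / 1000
Charge = 13.82 kg

13.82


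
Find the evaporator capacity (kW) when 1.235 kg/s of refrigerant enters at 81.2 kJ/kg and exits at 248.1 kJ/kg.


dh = 248.1 - 81.2 = 166.9 kJ/kg
Q_evap = m_dot * dh = 1.235 * 166.9
Q_evap = 206.12 kW

206.12


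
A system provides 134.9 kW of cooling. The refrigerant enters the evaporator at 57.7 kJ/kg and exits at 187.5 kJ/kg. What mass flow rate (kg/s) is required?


dh = 187.5 - 57.7 = 129.8 kJ/kg
m_dot = Q / dh = 134.9 / 129.8 = 1.0393 kg/s

1.0393


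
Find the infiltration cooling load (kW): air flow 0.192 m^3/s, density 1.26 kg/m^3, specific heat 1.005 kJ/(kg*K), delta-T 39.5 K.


Q = V_dot * rho * cp * dT
Q = 0.192 * 1.26 * 1.005 * 39.5
Q = 9.604 kW

9.604


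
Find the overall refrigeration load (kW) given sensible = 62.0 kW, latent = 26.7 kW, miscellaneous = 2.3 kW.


Q_total = Q_s + Q_l + Q_misc
Q_total = 62.0 + 26.7 + 2.3
Q_total = 91.0 kW

91.0


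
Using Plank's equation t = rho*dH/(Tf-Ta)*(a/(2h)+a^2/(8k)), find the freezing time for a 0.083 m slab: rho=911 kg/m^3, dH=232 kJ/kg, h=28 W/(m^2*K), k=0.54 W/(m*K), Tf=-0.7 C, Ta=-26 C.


dT = -0.7 - (-26) = 25.3 K
term1 = a/(2h) = 0.083/(2*28) = 0.001482142857
term2 = a^2/(8k) = 0.083^2/(8*0.54) = 0.001594675926
t = rho*dH*1000/dT * (term1 + term2)
t = 911*232*1000/25.3 * (0.001482142857 + 0.001594675926)
t = 25703 s

25703


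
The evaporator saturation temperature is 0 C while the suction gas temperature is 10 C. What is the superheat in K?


Superheat = T_suction - T_evap
Superheat = 10 - (0)
Superheat = 10 K

10


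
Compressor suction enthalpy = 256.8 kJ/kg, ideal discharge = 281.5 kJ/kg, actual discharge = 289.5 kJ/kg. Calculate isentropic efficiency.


dh_ideal = 281.5 - 256.8 = 24.7 kJ/kg
dh_actual = 289.5 - 256.8 = 32.7 kJ/kg
eta_s = dh_ideal / dh_actual = 24.7 / 32.7
eta_s = 0.7554

0.7554


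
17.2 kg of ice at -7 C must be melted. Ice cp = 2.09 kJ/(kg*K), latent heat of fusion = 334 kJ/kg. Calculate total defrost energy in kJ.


Sensible heat = cp * dT = 2.09 * 7 = 14.63 kJ/kg
Total per kg = 14.63 + 334 = 348.63 kJ/kg
Q = m * total = 17.2 * 348.63
Q = 5996.4 kJ

5996.4


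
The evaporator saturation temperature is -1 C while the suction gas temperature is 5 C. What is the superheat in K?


Superheat = T_suction - T_evap
Superheat = 5 - (-1)
Superheat = 6 K

6


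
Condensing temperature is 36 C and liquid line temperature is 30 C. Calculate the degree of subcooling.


Subcooling = T_cond - T_liquid
Subcooling = 36 - 30
Subcooling = 6 K

6


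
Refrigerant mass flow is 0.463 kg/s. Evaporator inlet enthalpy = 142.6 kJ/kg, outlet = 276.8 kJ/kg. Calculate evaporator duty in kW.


dh = 276.8 - 142.6 = 134.2 kJ/kg
Q_evap = m_dot * dh = 0.463 * 134.2
Q_evap = 62.13 kW

62.13


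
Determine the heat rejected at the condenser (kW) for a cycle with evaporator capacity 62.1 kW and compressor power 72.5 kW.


Q_cond = Q_evap + W
Q_cond = 62.1 + 72.5
Q_cond = 134.6 kW

134.6


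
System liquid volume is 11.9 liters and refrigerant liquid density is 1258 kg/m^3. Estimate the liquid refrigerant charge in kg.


Charge = V * rho / 1000
Charge = 11.9 * 1258 / 1000
Charge = 14.97 kg

14.97


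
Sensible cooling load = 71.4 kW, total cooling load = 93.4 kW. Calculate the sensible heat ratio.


SHR = Q_sensible / Q_total
SHR = 71.4 / 93.4
SHR = 0.764

0.764


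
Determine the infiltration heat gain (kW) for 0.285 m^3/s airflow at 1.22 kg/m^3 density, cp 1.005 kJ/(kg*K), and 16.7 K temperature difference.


Q = V_dot * rho * cp * dT
Q = 0.285 * 1.22 * 1.005 * 16.7
Q = 5.836 kW

5.836


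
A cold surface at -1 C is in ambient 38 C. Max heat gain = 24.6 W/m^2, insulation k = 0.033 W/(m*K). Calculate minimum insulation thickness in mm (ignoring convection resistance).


dT = 38 - (-1) = 39 K
thickness = k * dT / q_max * 1000
thickness = 0.033 * 39 / 24.6 * 1000
thickness = 52.3 mm

52.3


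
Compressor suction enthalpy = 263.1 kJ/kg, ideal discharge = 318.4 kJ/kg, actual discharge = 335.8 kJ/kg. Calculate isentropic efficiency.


dh_ideal = 318.4 - 263.1 = 55.3 kJ/kg
dh_actual = 335.8 - 263.1 = 72.7 kJ/kg
eta_s = dh_ideal / dh_actual = 55.3 / 72.7
eta_s = 0.7607

0.7607


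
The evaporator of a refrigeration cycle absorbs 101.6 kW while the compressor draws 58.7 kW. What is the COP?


COP = Q_evap / W
COP = 101.6 / 58.7
COP = 1.731

1.731


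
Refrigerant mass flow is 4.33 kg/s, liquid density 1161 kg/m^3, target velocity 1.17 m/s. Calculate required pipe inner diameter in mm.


A = m_dot / (rho * v) = 4.33 / (1161 * 1.17) = 0.003187644015 m^2
d = sqrt(4*A/pi) * 1000
d = 63.7 mm

63.7


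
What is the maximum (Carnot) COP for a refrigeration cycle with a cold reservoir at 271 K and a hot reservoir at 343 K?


dT = 343 - 271 = 72 K
COP_carnot = T_cold / dT = 271 / 72
COP_carnot = 3.764

3.764


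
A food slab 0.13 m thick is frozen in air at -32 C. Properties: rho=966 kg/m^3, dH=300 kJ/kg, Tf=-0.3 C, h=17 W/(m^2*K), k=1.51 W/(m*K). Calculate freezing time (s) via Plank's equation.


dT = -0.3 - (-32) = 31.7 K
term1 = a/(2h) = 0.13/(2*17) = 0.003823529412
term2 = a^2/(8k) = 0.13^2/(8*1.51) = 0.001399006623
t = rho*dH*1000/dT * (term1 + term2)
t = 966*300*1000/31.7 * (0.003823529412 + 0.001399006623)
t = 47744 s

47744


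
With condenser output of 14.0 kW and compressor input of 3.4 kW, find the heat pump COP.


COP_hp = Q_cond / W
COP_hp = 14.0 / 3.4
COP_hp = 4.118

4.118


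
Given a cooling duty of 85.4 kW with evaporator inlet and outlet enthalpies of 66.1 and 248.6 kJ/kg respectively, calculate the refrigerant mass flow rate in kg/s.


dh = 248.6 - 66.1 = 182.5 kJ/kg
m_dot = Q / dh = 85.4 / 182.5 = 0.4679 kg/s

0.4679


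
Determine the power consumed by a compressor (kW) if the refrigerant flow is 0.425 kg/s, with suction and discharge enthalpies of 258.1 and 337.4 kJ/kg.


dh = 337.4 - 258.1 = 79.3 kJ/kg
W = m_dot * dh = 0.425 * 79.3 = 33.7 kW

33.7


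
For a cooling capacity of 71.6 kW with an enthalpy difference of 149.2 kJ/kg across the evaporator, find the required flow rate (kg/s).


m_dot = Q / dh
m_dot = 71.6 / 149.2
m_dot = 0.4799 kg/s

0.4799


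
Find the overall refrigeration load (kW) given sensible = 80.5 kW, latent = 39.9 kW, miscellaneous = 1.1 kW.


Q_total = Q_s + Q_l + Q_misc
Q_total = 80.5 + 39.9 + 1.1
Q_total = 121.5 kW

121.5


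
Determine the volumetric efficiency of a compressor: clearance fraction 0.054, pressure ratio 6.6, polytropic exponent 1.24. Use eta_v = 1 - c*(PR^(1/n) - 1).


PR^(1/n) = 6.6^(1/1.24) = 4.58060169
eta_v = 1 - 0.054 * (4.58060169 - 1)
eta_v = 0.8066

0.8066


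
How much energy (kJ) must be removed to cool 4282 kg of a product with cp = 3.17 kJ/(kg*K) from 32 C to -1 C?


dT = 32 - (-1) = 33 K
Q = m * cp * dT = 4282 * 3.17 * 33
Q = 447940 kJ

447940


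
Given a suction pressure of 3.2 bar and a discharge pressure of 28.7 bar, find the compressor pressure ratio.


PR = P_high / P_low
PR = 28.7 / 3.2
PR = 8.969

8.969


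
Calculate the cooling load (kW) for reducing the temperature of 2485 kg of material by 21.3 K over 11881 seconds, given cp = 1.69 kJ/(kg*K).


Q = m * cp * dT / t
Q = 2485 * 1.69 * 21.3 / 11881
Q = 7.529 kW

7.529


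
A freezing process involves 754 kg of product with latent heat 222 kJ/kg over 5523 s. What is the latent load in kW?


Q_lat = m * h_fg / t
Q_lat = 754 * 222 / 5523
Q_lat = 30.31 kW

30.31


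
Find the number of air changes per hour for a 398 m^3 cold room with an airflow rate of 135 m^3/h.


ACH = flow / volume
ACH = 135 / 398
ACH = 0.339

0.339


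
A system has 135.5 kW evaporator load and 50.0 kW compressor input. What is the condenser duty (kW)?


Q_cond = Q_evap + W
Q_cond = 135.5 + 50.0
Q_cond = 185.5 kW

185.5


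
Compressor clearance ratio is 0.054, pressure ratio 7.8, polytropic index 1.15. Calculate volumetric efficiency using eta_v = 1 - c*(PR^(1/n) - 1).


PR^(1/n) = 7.8^(1/1.15) = 5.96670322
eta_v = 1 - 0.054 * (5.96670322 - 1)
eta_v = 0.7318

0.7318


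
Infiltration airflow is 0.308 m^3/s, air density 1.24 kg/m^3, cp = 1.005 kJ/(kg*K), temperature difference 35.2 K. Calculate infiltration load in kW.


Q = V_dot * rho * cp * dT
Q = 0.308 * 1.24 * 1.005 * 35.2
Q = 13.511 kW

13.511


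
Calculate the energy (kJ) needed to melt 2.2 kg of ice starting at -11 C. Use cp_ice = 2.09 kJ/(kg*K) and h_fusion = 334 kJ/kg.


Sensible heat = cp * dT = 2.09 * 11 = 22.99 kJ/kg
Total per kg = 22.99 + 334 = 356.99 kJ/kg
Q = m * total = 2.2 * 356.99
Q = 785.4 kJ

785.4


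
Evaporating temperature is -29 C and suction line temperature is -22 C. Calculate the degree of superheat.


Superheat = T_suction - T_evap
Superheat = -22 - (-29)
Superheat = 7 K

7


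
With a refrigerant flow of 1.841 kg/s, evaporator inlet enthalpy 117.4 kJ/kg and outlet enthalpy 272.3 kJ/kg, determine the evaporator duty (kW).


dh = 272.3 - 117.4 = 154.9 kJ/kg
Q_evap = m_dot * dh = 1.841 * 154.9
Q_evap = 285.17 kW

285.17


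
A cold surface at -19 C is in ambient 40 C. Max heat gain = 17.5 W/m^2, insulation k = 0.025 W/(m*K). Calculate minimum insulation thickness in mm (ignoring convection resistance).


dT = 40 - (-19) = 59 K
thickness = k * dT / q_max * 1000
thickness = 0.025 * 59 / 17.5 * 1000
thickness = 84.3 mm

84.3


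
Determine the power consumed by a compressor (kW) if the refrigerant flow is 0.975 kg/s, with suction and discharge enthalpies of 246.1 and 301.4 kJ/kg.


dh = 301.4 - 246.1 = 55.3 kJ/kg
W = m_dot * dh = 0.975 * 55.3 = 53.92 kW

53.92


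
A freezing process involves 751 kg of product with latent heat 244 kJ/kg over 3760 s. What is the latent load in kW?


Q_lat = m * h_fg / t
Q_lat = 751 * 244 / 3760
Q_lat = 48.74 kW

48.74


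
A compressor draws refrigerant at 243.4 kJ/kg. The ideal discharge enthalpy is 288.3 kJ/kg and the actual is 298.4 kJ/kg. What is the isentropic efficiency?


dh_ideal = 288.3 - 243.4 = 44.9 kJ/kg
dh_actual = 298.4 - 243.4 = 55.0 kJ/kg
eta_s = dh_ideal / dh_actual = 44.9 / 55.0
eta_s = 0.8164

0.8164


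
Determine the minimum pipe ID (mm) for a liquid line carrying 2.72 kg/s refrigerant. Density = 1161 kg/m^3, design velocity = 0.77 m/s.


A = m_dot / (rho * v) = 2.72 / (1161 * 0.77) = 0.003042607694 m^2
d = sqrt(4*A/pi) * 1000
d = 62.2 mm

62.2


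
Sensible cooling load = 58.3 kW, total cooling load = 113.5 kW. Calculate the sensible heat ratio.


SHR = Q_sensible / Q_total
SHR = 58.3 / 113.5
SHR = 0.514

0.514


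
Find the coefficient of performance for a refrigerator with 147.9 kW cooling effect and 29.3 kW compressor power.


COP = Q_evap / W
COP = 147.9 / 29.3
COP = 5.048

5.048


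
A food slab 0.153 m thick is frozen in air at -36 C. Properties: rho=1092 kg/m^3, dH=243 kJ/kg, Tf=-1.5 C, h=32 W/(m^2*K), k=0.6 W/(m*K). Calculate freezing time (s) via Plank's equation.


dT = -1.5 - (-36) = 34.5 K
term1 = a/(2h) = 0.153/(2*32) = 0.002390625
term2 = a^2/(8k) = 0.153^2/(8*0.6) = 0.004876875
t = rho*dH*1000/dT * (term1 + term2)
t = 1092*243*1000/34.5 * (0.002390625 + 0.004876875)
t = 55898 s

55898


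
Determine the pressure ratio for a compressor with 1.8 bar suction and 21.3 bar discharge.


PR = P_high / P_low
PR = 21.3 / 1.8
PR = 11.833

11.833


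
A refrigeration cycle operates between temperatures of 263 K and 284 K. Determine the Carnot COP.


dT = 284 - 263 = 21 K
COP_carnot = T_cold / dT = 263 / 21
COP_carnot = 12.524

12.524


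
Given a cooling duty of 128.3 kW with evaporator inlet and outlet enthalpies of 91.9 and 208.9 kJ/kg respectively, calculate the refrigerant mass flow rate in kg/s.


dh = 208.9 - 91.9 = 117.0 kJ/kg
m_dot = Q / dh = 128.3 / 117.0 = 1.0966 kg/s

1.0966


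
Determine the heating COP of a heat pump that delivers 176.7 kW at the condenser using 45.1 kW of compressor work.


COP_hp = Q_cond / W
COP_hp = 176.7 / 45.1
COP_hp = 3.918

3.918


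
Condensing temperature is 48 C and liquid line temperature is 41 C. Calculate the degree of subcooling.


Subcooling = T_cond - T_liquid
Subcooling = 48 - 41
Subcooling = 7 K

7


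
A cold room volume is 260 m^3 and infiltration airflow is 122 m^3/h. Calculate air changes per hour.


ACH = flow / volume
ACH = 122 / 260
ACH = 0.469

0.469


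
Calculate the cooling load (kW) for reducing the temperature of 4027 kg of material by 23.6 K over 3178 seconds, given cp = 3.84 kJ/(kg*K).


Q = m * cp * dT / t
Q = 4027 * 3.84 * 23.6 / 3178
Q = 114.834 kW

114.834


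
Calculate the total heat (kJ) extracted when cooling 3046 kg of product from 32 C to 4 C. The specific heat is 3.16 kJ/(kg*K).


dT = 32 - (4) = 28 K
Q = m * cp * dT = 3046 * 3.16 * 28
Q = 269510 kJ

269510


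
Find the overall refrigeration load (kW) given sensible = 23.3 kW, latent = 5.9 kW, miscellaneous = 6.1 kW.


Q_total = Q_s + Q_l + Q_misc
Q_total = 23.3 + 5.9 + 6.1
Q_total = 35.3 kW

35.3


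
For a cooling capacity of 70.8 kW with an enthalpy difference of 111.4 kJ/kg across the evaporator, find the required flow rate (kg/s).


m_dot = Q / dh
m_dot = 70.8 / 111.4
m_dot = 0.6355 kg/s

0.6355


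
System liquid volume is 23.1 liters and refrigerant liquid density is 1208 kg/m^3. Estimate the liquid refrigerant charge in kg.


Charge = V * rho / 1000
Charge = 23.1 * 1208 / 1000
Charge = 27.9 kg

27.9


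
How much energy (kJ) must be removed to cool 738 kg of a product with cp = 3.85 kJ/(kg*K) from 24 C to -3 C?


dT = 24 - (-3) = 27 K
Q = m * cp * dT = 738 * 3.85 * 27
Q = 76715 kJ

76715


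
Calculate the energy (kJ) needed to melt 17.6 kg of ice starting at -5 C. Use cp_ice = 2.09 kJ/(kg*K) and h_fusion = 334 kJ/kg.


Sensible heat = cp * dT = 2.09 * 5 = 10.45 kJ/kg
Total per kg = 10.45 + 334 = 344.45 kJ/kg
Q = m * total = 17.6 * 344.45
Q = 6062.3 kJ

6062.3


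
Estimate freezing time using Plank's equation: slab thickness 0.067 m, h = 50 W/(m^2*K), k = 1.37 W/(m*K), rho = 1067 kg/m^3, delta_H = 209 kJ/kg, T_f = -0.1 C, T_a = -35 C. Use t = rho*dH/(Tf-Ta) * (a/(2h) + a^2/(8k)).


dT = -0.1 - (-35) = 34.9 K
term1 = a/(2h) = 0.067/(2*50) = 0.00067
term2 = a^2/(8k) = 0.067^2/(8*1.37) = 0.000409580292
t = rho*dH*1000/dT * (term1 + term2)
t = 1067*209*1000/34.9 * (0.00067 + 0.000409580292)
t = 6898 s

6898


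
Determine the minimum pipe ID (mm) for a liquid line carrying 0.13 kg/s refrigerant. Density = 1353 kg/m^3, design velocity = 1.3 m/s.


A = m_dot / (rho * v) = 0.13 / (1353 * 1.3) = 0.00007390983001 m^2
d = sqrt(4*A/pi) * 1000
d = 9.7 mm

9.7


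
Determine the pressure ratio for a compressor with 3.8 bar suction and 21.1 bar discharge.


PR = P_high / P_low
PR = 21.1 / 3.8
PR = 5.553

5.553


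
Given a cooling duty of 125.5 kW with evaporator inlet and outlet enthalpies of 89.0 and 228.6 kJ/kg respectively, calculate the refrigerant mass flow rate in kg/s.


dh = 228.6 - 89.0 = 139.6 kJ/kg
m_dot = Q / dh = 125.5 / 139.6 = 0.899 kg/s

0.899


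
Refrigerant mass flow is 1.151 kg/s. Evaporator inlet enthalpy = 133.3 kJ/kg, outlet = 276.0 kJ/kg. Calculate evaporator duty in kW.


dh = 276.0 - 133.3 = 142.7 kJ/kg
Q_evap = m_dot * dh = 1.151 * 142.7
Q_evap = 164.25 kW

164.25


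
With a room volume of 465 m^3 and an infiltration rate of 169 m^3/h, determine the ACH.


ACH = flow / volume
ACH = 169 / 465
ACH = 0.363

0.363


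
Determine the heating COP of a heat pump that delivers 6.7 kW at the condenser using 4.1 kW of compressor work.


COP_hp = Q_cond / W
COP_hp = 6.7 / 4.1
COP_hp = 1.634

1.634


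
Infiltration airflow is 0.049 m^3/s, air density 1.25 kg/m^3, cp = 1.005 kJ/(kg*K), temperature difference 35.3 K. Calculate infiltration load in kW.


Q = V_dot * rho * cp * dT
Q = 0.049 * 1.25 * 1.005 * 35.3
Q = 2.173 kW

2.173


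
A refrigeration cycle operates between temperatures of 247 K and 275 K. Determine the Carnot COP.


dT = 275 - 247 = 28 K
COP_carnot = T_cold / dT = 247 / 28
COP_carnot = 8.821

8.821


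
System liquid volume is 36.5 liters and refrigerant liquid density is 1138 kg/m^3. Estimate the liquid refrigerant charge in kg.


Charge = V * rho / 1000
Charge = 36.5 * 1138 / 1000
Charge = 41.54 kg

41.54


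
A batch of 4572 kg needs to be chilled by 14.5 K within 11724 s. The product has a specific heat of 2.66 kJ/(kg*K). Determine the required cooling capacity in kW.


Q = m * cp * dT / t
Q = 4572 * 2.66 * 14.5 / 11724
Q = 15.041 kW

15.041


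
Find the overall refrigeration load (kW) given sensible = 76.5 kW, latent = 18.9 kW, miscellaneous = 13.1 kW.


Q_total = Q_s + Q_l + Q_misc
Q_total = 76.5 + 18.9 + 13.1
Q_total = 108.5 kW

108.5


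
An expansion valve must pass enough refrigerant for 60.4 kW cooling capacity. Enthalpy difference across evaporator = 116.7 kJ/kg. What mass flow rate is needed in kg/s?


m_dot = Q / dh
m_dot = 60.4 / 116.7
m_dot = 0.5176 kg/s

0.5176


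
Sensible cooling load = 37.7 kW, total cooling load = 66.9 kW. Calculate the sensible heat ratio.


SHR = Q_sensible / Q_total
SHR = 37.7 / 66.9
SHR = 0.564

0.564


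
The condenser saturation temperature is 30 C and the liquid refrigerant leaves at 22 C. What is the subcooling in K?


Subcooling = T_cond - T_liquid
Subcooling = 30 - 22
Subcooling = 8 K

8


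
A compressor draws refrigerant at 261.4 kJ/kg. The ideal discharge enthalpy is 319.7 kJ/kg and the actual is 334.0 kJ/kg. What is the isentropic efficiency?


dh_ideal = 319.7 - 261.4 = 58.3 kJ/kg
dh_actual = 334.0 - 261.4 = 72.6 kJ/kg
eta_s = dh_ideal / dh_actual = 58.3 / 72.6
eta_s = 0.803

0.803


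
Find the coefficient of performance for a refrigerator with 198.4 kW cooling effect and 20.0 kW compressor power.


COP = Q_evap / W
COP = 198.4 / 20.0
COP = 9.92

9.92


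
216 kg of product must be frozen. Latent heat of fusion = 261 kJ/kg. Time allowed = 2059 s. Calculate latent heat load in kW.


Q_lat = m * h_fg / t
Q_lat = 216 * 261 / 2059
Q_lat = 27.38 kW

27.38


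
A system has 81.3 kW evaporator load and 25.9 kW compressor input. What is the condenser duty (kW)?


Q_cond = Q_evap + W
Q_cond = 81.3 + 25.9
Q_cond = 107.2 kW

107.2


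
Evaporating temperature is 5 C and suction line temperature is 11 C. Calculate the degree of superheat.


Superheat = T_suction - T_evap
Superheat = 11 - (5)
Superheat = 6 K

6


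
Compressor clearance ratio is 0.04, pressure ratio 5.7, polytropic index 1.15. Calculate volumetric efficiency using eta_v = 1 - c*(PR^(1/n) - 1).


PR^(1/n) = 5.7^(1/1.15) = 4.54236975
eta_v = 1 - 0.04 * (4.54236975 - 1)
eta_v = 0.8583

0.8583


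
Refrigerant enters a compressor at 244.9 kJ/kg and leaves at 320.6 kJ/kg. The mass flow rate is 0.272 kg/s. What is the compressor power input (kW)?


dh = 320.6 - 244.9 = 75.7 kJ/kg
W = m_dot * dh = 0.272 * 75.7 = 20.59 kW

20.59


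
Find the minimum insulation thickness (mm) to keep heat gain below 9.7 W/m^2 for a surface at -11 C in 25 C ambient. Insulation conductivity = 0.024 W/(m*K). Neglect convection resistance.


dT = 25 - (-11) = 36 K
thickness = k * dT / q_max * 1000
thickness = 0.024 * 36 / 9.7 * 1000
thickness = 89.1 mm

89.1
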